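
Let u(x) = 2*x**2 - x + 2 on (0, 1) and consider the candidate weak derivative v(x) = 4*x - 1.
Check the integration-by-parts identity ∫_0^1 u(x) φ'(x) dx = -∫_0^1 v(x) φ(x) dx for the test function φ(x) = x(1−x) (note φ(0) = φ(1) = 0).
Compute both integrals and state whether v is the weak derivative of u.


LHS = -1/6, RHS = -1/6. Yes, v = u' weakly.

u(x) = 2*x**2 - x + 2, classical derivative u'(x) = 4*x - 1.
φ(x) = x(1−x), so φ'(x) = 1 - 2*x.
Note φ(0) = φ(1) = 0, so the boundary term u·φ vanishes.
LHS = ∫_0^1 u(x) φ'(x) dx = ∫_0^1 (-4*x^3 + 4*x^2 - 5*x + 2) dx. Term by term:
  ∫_0^1 -4*x^3 dx = -1;  ∫_0^1 4*x^2 dx = 4/3;  ∫_0^1 -5*x dx = -5/2;
  ∫_0^1 2 dx = 2.
Sum: -1 + 4/3 − 5/2 + 2 = -1/6.
So LHS = -1/6.
∫_0^1 v(x) φ(x) dx = ∫_0^1 (-4*x^3 + 5*x^2 - x) dx. Term by term:
  ∫_0^1 -4*x^3 dx = -1;  ∫_0^1 5*x^2 dx = 5/3;  ∫_0^1 -x dx = -1/2.
Sum: -1 + 5/3 − 1/2 = 1/6.
So RHS = -∫_0^1 v(x) φ(x) dx = -1/6.
LHS = RHS, so the identity holds for this test φ.
Moreover u is smooth here and v(x) = u'(x) = 4*x - 1 pointwise, so the identity holds for every test function. Hence v is the weak derivative of u.


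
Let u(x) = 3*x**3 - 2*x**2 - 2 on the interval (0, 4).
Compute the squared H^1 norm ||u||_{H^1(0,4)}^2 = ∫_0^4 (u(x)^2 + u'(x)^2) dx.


||u||_{H^1}^2 = 178032/7

The H^1 norm (squared) on an interval (0, L) is
  ||u||_{H^1}^2 = ∫_0^L u(x)^2 dx + ∫_0^L u'(x)^2 dx.
Compute u'(x) = 9*x**2 - 4*x.
Then u(x)^2 = 9*x**6 - 12*x**5 + 4*x**4 - 12*x**3 + 8*x**2 + 4 and u'(x)^2 = 81*x**4 - 72*x**3 + 16*x**2.
Integrate each monomial from 0 to 4 using ∫_0^4 c·x^n dx = c·4^(n+1)/(n+1):
  ∫_0^4 u(x)^2 dx = ∫_0^4 (9*x^6 - 12*x^5 + 4*x^4 - 12*x^3 + 8*x^2 + 4) dx. Term by term:
    ∫_0^4 9*x^6 dx = 147456/7;  ∫_0^4 -12*x^5 dx = -8192;  ∫_0^4 4*x^4 dx = 4096/5;
    ∫_0^4 -12*x^3 dx = -768;  ∫_0^4 8*x^2 dx = 512/3;  ∫_0^4 4 dx = 16.
  Sum: 147456/7 − 8192 + 4096/5 − 768 + 512/3 + 16 = 1376656/105.
  ∫_0^4 u'(x)^2 dx = ∫_0^4 (81*x^4 - 72*x^3 + 16*x^2) dx. Term by term:
    ∫_0^4 81*x^4 dx = 82944/5;  ∫_0^4 -72*x^3 dx = -4608;  ∫_0^4 16*x^2 dx = 1024/3.
  Sum: 82944/5 − 4608 + 1024/3 = 184832/15.
Adding: ||u||_{H^1}^2 = 1376656/105 + 184832/15 = 178032/7.


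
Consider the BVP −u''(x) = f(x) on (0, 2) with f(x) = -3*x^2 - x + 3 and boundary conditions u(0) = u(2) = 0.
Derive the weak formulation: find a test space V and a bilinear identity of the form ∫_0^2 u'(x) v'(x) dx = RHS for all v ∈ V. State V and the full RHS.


V = H^1_0(0, 2) (so v(0) = v(2) = 0); weak form: ∫_0^2 u'v' dx = ∫_0^2 (-3*x^2 - x + 3) v dx for all v ∈ V.

Multiply both sides by a test function v and integrate from 0 to 2:
  ∫_0^2 −u''(x) v(x) dx = ∫_0^2 f(x) v(x) dx.
Integrate the LHS by parts once:
  ∫_0^2 −u'' v dx = −[u'(x) v(x)]_0^2 + ∫_0^2 u'(x) v'(x) dx.
Thus ∫_0^2 u'(x) v'(x) dx = ∫_0^2 f(x) v(x) dx + [u'(x) v(x)]_0^2.
Choose V so that boundary terms are either known or forced to vanish.
u is Dirichlet: u(0) = u(2) = 0. Let V = H^1_0(0, 2); then v(0) = v(2) = 0, and [u' v]_0^2 = 0.
Weak formulation: find u (satisfying any essential BC) such that ∫_0^2 u'(x) v'(x) dx = ∫_0^2 f v dx for all v ∈ V.
Substituting f(x) = -3*x^2 - x + 3, the right-hand side is ∫_0^2 (-3*x^2 - x + 3) v dx.


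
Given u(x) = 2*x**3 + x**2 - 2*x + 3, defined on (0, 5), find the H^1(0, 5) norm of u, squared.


||u||_{H^1}^2 = 543080/7

The H^1 norm (squared) on an interval (0, L) is
  ||u||_{H^1}^2 = ∫_0^L u(x)^2 dx + ∫_0^L u'(x)^2 dx.
Compute u'(x) = 6*x**2 + 2*x - 2.
Then u(x)^2 = 4*x**6 + 4*x**5 - 7*x**4 + 8*x**3 + 10*x**2 - 12*x + 9 and u'(x)^2 = 36*x**4 + 24*x**3 - 20*x**2 - 8*x + 4.
Integrate each monomial from 0 to 5 using ∫_0^5 c·x^n dx = c·5^(n+1)/(n+1):
  ∫_0^5 u(x)^2 dx = ∫_0^5 (4*x^6 + 4*x^5 - 7*x^4 + 8*x^3 + 10*x^2 - 12*x + 9) dx. Term by term:
    ∫_0^5 4*x^6 dx = 312500/7;  ∫_0^5 4*x^5 dx = 31250/3;  ∫_0^5 -7*x^4 dx = -4375;
    ∫_0^5 8*x^3 dx = 1250;  ∫_0^5 10*x^2 dx = 1250/3;  ∫_0^5 -12*x dx = -150;
    ∫_0^5 9 dx = 45.
  Sum: 312500/7 + 31250/3 − 4375 + 1250 + 1250/3 − 150 + 45 = 1097170/21.
  ∫_0^5 u'(x)^2 dx = ∫_0^5 (36*x^4 + 24*x^3 - 20*x^2 - 8*x + 4) dx. Term by term:
    ∫_0^5 36*x^4 dx = 22500;  ∫_0^5 24*x^3 dx = 3750;  ∫_0^5 -20*x^2 dx = -2500/3;
    ∫_0^5 -8*x dx = -100;  ∫_0^5 4 dx = 20.
  Sum: 22500 + 3750 − 2500/3 − 100 + 20 = 76010/3.
Adding: ||u||_{H^1}^2 = 1097170/21 + 76010/3 = 543080/7.


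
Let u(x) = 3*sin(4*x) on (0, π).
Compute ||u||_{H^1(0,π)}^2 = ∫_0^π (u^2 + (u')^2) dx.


||u||_{H^1(0,π)}^2 = 153*π/2

u'(x) = 12*cos(4*x).
Expand u² and (u')² and integrate term by term on (0, π), using: for integers n ≥ 1, ∫_0^π sin²(nx) dx = ∫_0^π cos²(nx) dx = π/2; for n ≠ n', ∫_0^π sin(nx)sin(n'x) dx = ∫_0^π cos(nx)cos(n'x) dx = 0; and by product-to-sum, ∫_0^π sin(nx)cos(n'x) dx = ½∫_0^π [sin((n+n')x) + sin((n−n')x)] dx, which is 0 when n+n' is even and 2n/(n²−n'²) when n+n' is odd (it need not vanish on (0, π)).
  u² squared terms: (3)²·∫sin(4x)² dx = 9·π/2 = 9*π/2.
  So ∫_0^π u² dx = 9*π/2.
  (u')² squared terms: (12)²·∫cos(4x)² dx = 144·π/2 = 72*π.
  So ∫_0^π (u')² dx = 72*π.
||u||_{H^1}^2 = (9*π/2) + (72*π) = 153*π/2.


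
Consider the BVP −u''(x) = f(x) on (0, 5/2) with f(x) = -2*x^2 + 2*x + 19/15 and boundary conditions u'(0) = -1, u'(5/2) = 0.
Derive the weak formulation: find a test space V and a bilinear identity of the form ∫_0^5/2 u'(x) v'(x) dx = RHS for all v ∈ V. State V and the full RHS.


V = H^1(0, 5/2) (v unrestricted at boundary; u is determined up to an additive constant); weak form: ∫_0^5/2 u'v' dx = ∫_0^5/2 (-2*x^2 + 2*x + 19/15) v dx + v(0) for all v ∈ V.

Multiply both sides by a test function v and integrate from 0 to 5/2:
  ∫_0^5/2 −u''(x) v(x) dx = ∫_0^5/2 f(x) v(x) dx.
Integrate the LHS by parts once:
  ∫_0^5/2 −u'' v dx = −[u'(x) v(x)]_0^5/2 + ∫_0^5/2 u'(x) v'(x) dx.
Thus ∫_0^5/2 u'(x) v'(x) dx = ∫_0^5/2 f(x) v(x) dx + [u'(x) v(x)]_0^5/2.
Choose V so that boundary terms are either known or forced to vanish.
u has inhomogeneous Neumann u'(0) = -1, u'(5/2) = 0. [u' v]_0^5/2 = (0)·v(5/2) − (-1)·v(0) = v(0). Take V = H^1(0, 5/2); boundary term becomes part of RHS.
Weak formulation: find u (satisfying any essential BC) such that ∫_0^5/2 u'(x) v'(x) dx = ∫_0^5/2 f v dx + v(0) for all v ∈ V (Neumann data are natural BCs: they enter the RHS as boundary terms).
Substituting f(x) = -2*x^2 + 2*x + 19/15, the right-hand side is ∫_0^5/2 (-2*x^2 + 2*x + 19/15) v dx + v(0).
Compatibility check (pure Neumann): taking v ≡ 1 ∈ V gives 0 = ∫_0^5/2 f dx + (0) − (-1), i.e. ∫_0^5/2 f dx must equal u'(0) − u'(5/2) = -1. Indeed ∫_0^5/2 (-2*x^2 + 2*x + 19/15) dx = -1, so the data are compatible. The solution is then unique only up to an additive constant (fix it e.g. by requiring ∫_0^5/2 u dx = 0).


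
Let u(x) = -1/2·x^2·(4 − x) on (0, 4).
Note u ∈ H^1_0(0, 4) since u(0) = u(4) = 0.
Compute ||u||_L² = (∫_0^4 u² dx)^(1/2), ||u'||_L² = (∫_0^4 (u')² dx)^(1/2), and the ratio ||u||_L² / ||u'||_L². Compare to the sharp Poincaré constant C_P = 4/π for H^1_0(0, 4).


||u||_L² / ||u'||_L² = 2*sqrt(14)/7 < C_P = 4/π.

u(x) = -1/2·x^2·(4 − x), so u'(x) = x*(3*x - 8)/2.
u(x) = -1/2·x^2·(4 − x) vanishes at x = 0 and x = 4, so u ∈ H^1_0(0, 4). Differentiate via the product rule and integrate the resulting polynomials term by term.
  ∫_0^4 u² dx = ∫_0^4 (x^6/4 - 2*x^5 + 4*x^4) dx. Term by term:
    ∫_0^4 x^6/4 dx = 4096/7;  ∫_0^4 -2*x^5 dx = -4096/3;  ∫_0^4 4*x^4 dx = 4096/5.
  Sum: 4096/7 − 4096/3 + 4096/5 = 4096/105.
  ∫_0^4 (u')² dx = ∫_0^4 (9*x^4/4 - 12*x^3 + 16*x^2) dx. Term by term:
    ∫_0^4 9*x^4/4 dx = 2304/5;  ∫_0^4 -12*x^3 dx = -768;  ∫_0^4 16*x^2 dx = 1024/3.
  Sum: 2304/5 − 768 + 1024/3 = 512/15.
∫_0^4 u² dx = 4096/105, so ||u||_L² = 64*sqrt(105)/105.
∫_0^4 (u')² dx = 512/15, so ||u'||_L² = 16*sqrt(30)/15.
Ratio ||u||_L² / ||u'||_L² = 2*sqrt(14)/7.
Sharp Poincaré constant on H^1_0(0, 4) is C_P = L/π = 4/π, achieved by sin(π/4·x).
A polynomial bump cannot attain the sharp Poincaré constant (only the first sine eigenfunction does), so the ratio is strictly less than C_P, consistent with ||u||_L² ≤ C_P ||u'||_L².


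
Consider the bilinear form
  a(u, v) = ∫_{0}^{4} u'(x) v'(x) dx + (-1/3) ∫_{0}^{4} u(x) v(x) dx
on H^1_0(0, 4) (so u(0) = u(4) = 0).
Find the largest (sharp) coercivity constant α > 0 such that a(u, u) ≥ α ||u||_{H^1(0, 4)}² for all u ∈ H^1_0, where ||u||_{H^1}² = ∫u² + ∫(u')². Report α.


α = (-16/3 + π^2)/(π^2 + 16)

Coercivity of a(·,·) on H^1_0(0, 4) means a(u, u) ≥ α ||u||_{H^1}² for every u ∈ H^1_0.
The interval has length L = 4, and Poincaré/coercivity depend only on L. Here a(u, u) = ∫(u')² + (-1/3)·∫u².
Here c = -1/3 < 0 with |c| < (π/L)² = π^2/16, so coercivity still holds. The condition a(u,u) ≥ α||u||_{H^1}² reads (1−α)∫(u')² ≥ (α−c)∫u². Any admissible α is ≤ 1 (rapidly oscillating u have ∫u²/∫(u')² → 0), and α = 1 would force 0 ≥ (1−c)∫u², impossible since c < 1; so 1−α > 0. By the sharp Poincaré inequality on H^1_0 of an interval of length L, ∫(u')² ≥ (π/L)²∫u² with equality for the first sine mode sin(π(x−x₀)/L) (x₀ the left endpoint), so the inequality holds for all u iff (1−α)(π/L)² ≥ α − c, i.e. α ≤ ((π/L)² + c)/((π/L)² + 1) = (1 + c(L/π)²)/(1 + (L/π)²). (Direct route, valid since c ≤ 0: Poincaré gives c∫u² ≥ c(L/π)²∫(u')², so a(u,u) ≥ (1 + c(L/π)²)∫(u')², while ||u||_{H^1}² ≤ (1 + (L/π)²)∫(u')²; dividing yields the same α.) With (π/L)² = π^2/16 and c = -1/3, the largest admissible constant is α = ((π/L)² + c)/((π/L)² + 1).
Simplifying, α = (-16/3 + π^2)/(π^2 + 16).


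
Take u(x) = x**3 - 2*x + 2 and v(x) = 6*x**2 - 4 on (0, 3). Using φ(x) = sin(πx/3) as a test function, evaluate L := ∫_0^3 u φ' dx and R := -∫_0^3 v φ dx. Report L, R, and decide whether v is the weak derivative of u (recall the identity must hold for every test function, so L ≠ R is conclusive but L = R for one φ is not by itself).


LHS = -69/π + 324/π^3, RHS = -138/π + 648/π^3. No, v is not the weak derivative of u.

u(x) = x**3 - 2*x + 2, classical derivative u'(x) = 3*x**2 - 2.
φ(x) = sin(πx/3), so φ'(x) = π*cos(π*x/3)/3.
Note φ(0) = φ(3) = 0, so the boundary term u·φ vanishes.
LHS = ∫_0^3 u(x) φ'(x) dx = ∫_0^3 (π*x^3*cos(π*x/3)/3 - 2*π*x*cos(π*x/3)/3 + 2*π*cos(π*x/3)/3) dx. Term by term:
  ∫_0^3 2*π*cos(π*x/3)/3 dx = 0;  ∫_0^3 -2*π*x*cos(π*x/3)/3 dx = 12/π;  ∫_0^3 π*x^3*cos(π*x/3)/3 dx = -81/π + 324/π^3.
Sum: 0 + 12/π + -81/π + 324/π^3 = -69/π + 324/π^3.
So LHS = -69/π + 324/π^3.
∫_0^3 v(x) φ(x) dx = ∫_0^3 (6*x^2*sin(π*x/3) - 4*sin(π*x/3)) dx. Term by term:
  ∫_0^3 -4*sin(π*x/3) dx = -24/π;  ∫_0^3 6*x^2*sin(π*x/3) dx = -648/π^3 + 162/π.
Sum: -24/π + -648/π^3 + 162/π = -648/π^3 + 138/π.
So RHS = -∫_0^3 v(x) φ(x) dx = -138/π + 648/π^3.
LHS − RHS = -324/π^3 + 69/π ≠ 0, so the identity fails.
(For a valid weak derivative the identity must hold for EVERY test function, in particular this one. The failure shows v is NOT the weak derivative of u.)
Correct weak derivative would be u'(x) = 3*x**2 - 2.


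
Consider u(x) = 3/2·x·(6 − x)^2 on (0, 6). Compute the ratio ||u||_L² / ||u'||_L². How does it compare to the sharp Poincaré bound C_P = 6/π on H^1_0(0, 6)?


||u||_L² / ||u'||_L² = 3*sqrt(14)/7 < C_P = 6/π.

u(x) = 3/2·x·(6 − x)^2, so u'(x) = 9*(x/2 - 3)*(x - 2).
u(x) = 3/2·x·(6 − x)^2 vanishes at x = 0 and x = 6, so u ∈ H^1_0(0, 6). Differentiate via the product rule and integrate the resulting polynomials term by term.
  ∫_0^6 u² dx = ∫_0^6 (9*x^6/4 - 54*x^5 + 486*x^4 - 1944*x^3 + 2916*x^2) dx. Term by term:
    ∫_0^6 9*x^6/4 dx = 629856/7;  ∫_0^6 -54*x^5 dx = -419904;  ∫_0^6 486*x^4 dx = 3779136/5;
    ∫_0^6 -1944*x^3 dx = -629856;  ∫_0^6 2916*x^2 dx = 209952.
  Sum: 629856/7 − 419904 + 3779136/5 − 629856 + 209952 = 209952/35.
  ∫_0^6 (u')² dx = ∫_0^6 (81*x^4/4 - 324*x^3 + 1782*x^2 - 3888*x + 2916) dx. Term by term:
    ∫_0^6 81*x^4/4 dx = 157464/5;  ∫_0^6 -324*x^3 dx = -104976;  ∫_0^6 1782*x^2 dx = 128304;
    ∫_0^6 -3888*x dx = -69984;  ∫_0^6 2916 dx = 17496.
  Sum: 157464/5 − 104976 + 128304 − 69984 + 17496 = 11664/5.
∫_0^6 u² dx = 209952/35, so ||u||_L² = 324*sqrt(70)/35.
∫_0^6 (u')² dx = 11664/5, so ||u'||_L² = 108*sqrt(5)/5.
Ratio ||u||_L² / ||u'||_L² = 3*sqrt(14)/7.
Sharp Poincaré constant on H^1_0(0, 6) is C_P = L/π = 6/π, achieved by sin(π/6·x).
A polynomial bump cannot attain the sharp Poincaré constant (only the first sine eigenfunction does), so the ratio is strictly less than C_P, consistent with ||u||_L² ≤ C_P ||u'||_L².


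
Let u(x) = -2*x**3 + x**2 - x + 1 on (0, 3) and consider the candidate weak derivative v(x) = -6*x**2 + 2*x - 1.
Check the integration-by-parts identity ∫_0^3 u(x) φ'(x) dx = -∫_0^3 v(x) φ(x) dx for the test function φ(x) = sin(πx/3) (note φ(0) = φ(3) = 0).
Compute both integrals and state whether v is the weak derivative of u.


LHS = -648/π^3 + 150/π, RHS = -648/π^3 + 150/π. Yes, v = u' weakly.

u(x) = -2*x**3 + x**2 - x + 1, classical derivative u'(x) = -6*x**2 + 2*x - 1.
φ(x) = sin(πx/3), so φ'(x) = π*cos(π*x/3)/3.
Note φ(0) = φ(3) = 0, so the boundary term u·φ vanishes.
LHS = ∫_0^3 u(x) φ'(x) dx = ∫_0^3 (-2*π*x^3*cos(π*x/3)/3 + π*x^2*cos(π*x/3)/3 - π*x*cos(π*x/3)/3 + π*cos(π*x/3)/3) dx. Term by term:
  ∫_0^3 π*cos(π*x/3)/3 dx = 0;  ∫_0^3 -2*π*x^3*cos(π*x/3)/3 dx = -648/π^3 + 162/π;  ∫_0^3 -π*x*cos(π*x/3)/3 dx = 6/π;
  ∫_0^3 π*x^2*cos(π*x/3)/3 dx = -18/π.
Sum: 0 + -648/π^3 + 162/π + 6/π − 18/π = -648/π^3 + 150/π.
So LHS = -648/π^3 + 150/π.
∫_0^3 v(x) φ(x) dx = ∫_0^3 (-6*x^2*sin(π*x/3) + 2*x*sin(π*x/3) - sin(π*x/3)) dx. Term by term:
  ∫_0^3 -sin(π*x/3) dx = -6/π;  ∫_0^3 -6*x^2*sin(π*x/3) dx = -162/π + 648/π^3;  ∫_0^3 2*x*sin(π*x/3) dx = 18/π.
Sum: -6/π + -162/π + 648/π^3 + 18/π = -150/π + 648/π^3.
So RHS = -∫_0^3 v(x) φ(x) dx = -648/π^3 + 150/π.
LHS = RHS, so the identity holds for this test φ.
Moreover u is smooth here and v(x) = u'(x) = -6*x**2 + 2*x - 1 pointwise, so the identity holds for every test function. Hence v is the weak derivative of u.


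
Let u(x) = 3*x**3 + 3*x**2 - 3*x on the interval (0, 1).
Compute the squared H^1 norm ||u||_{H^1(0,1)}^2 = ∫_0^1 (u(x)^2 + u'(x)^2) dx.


||u||_{H^1}^2 = 2043/70

The H^1 norm (squared) on an interval (0, L) is
  ||u||_{H^1}^2 = ∫_0^L u(x)^2 dx + ∫_0^L u'(x)^2 dx.
Compute u'(x) = 9*x**2 + 6*x - 3.
Then u(x)^2 = 9*x**6 + 18*x**5 - 9*x**4 - 18*x**3 + 9*x**2 and u'(x)^2 = 81*x**4 + 108*x**3 - 18*x**2 - 36*x + 9.
Integrate each monomial from 0 to 1 using ∫_0^1 c·x^n dx = c·1^(n+1)/(n+1):
  ∫_0^1 u(x)^2 dx = ∫_0^1 (9*x^6 + 18*x^5 - 9*x^4 - 18*x^3 + 9*x^2) dx. Term by term:
    ∫_0^1 9*x^6 dx = 9/7;  ∫_0^1 18*x^5 dx = 3;  ∫_0^1 -9*x^4 dx = -9/5;
    ∫_0^1 -18*x^3 dx = -9/2;  ∫_0^1 9*x^2 dx = 3.
  Sum: 9/7 + 3 − 9/5 − 9/2 + 3 = 69/70.
  ∫_0^1 u'(x)^2 dx = ∫_0^1 (81*x^4 + 108*x^3 - 18*x^2 - 36*x + 9) dx. Term by term:
    ∫_0^1 81*x^4 dx = 81/5;  ∫_0^1 108*x^3 dx = 27;  ∫_0^1 -18*x^2 dx = -6;
    ∫_0^1 -36*x dx = -18;  ∫_0^1 9 dx = 9.
  Sum: 81/5 + 27 − 6 − 18 + 9 = 141/5.
Adding: ||u||_{H^1}^2 = 69/70 + 141/5 = 2043/70.


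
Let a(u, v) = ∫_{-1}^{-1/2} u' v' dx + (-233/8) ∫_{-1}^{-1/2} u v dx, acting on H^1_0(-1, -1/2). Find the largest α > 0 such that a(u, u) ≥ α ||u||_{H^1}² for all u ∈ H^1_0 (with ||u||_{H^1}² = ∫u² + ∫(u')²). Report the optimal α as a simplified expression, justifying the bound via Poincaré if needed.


α = (-233 + 32*π^2)/(8*(1 + 4*π^2))

Coercivity of a(·,·) on H^1_0(-1, -1/2) means a(u, u) ≥ α ||u||_{H^1}² for every u ∈ H^1_0.
The interval has length L = 1/2, and Poincaré/coercivity depend only on L. Here a(u, u) = ∫(u')² + (-233/8)·∫u².
Here c = -233/8 < 0 with |c| < (π/L)² = 4*π^2, so coercivity still holds. The condition a(u,u) ≥ α||u||_{H^1}² reads (1−α)∫(u')² ≥ (α−c)∫u². Any admissible α is ≤ 1 (rapidly oscillating u have ∫u²/∫(u')² → 0), and α = 1 would force 0 ≥ (1−c)∫u², impossible since c < 1; so 1−α > 0. By the sharp Poincaré inequality on H^1_0 of an interval of length L, ∫(u')² ≥ (π/L)²∫u² with equality for the first sine mode sin(π(x−x₀)/L) (x₀ the left endpoint), so the inequality holds for all u iff (1−α)(π/L)² ≥ α − c, i.e. α ≤ ((π/L)² + c)/((π/L)² + 1) = (1 + c(L/π)²)/(1 + (L/π)²). (Direct route, valid since c ≤ 0: Poincaré gives c∫u² ≥ c(L/π)²∫(u')², so a(u,u) ≥ (1 + c(L/π)²)∫(u')², while ||u||_{H^1}² ≤ (1 + (L/π)²)∫(u')²; dividing yields the same α.) With (π/L)² = 4*π^2 and c = -233/8, the largest admissible constant is α = ((π/L)² + c)/((π/L)² + 1).
Simplifying, α = (-233 + 32*π^2)/(8*(1 + 4*π^2)).


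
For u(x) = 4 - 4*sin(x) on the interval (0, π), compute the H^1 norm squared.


||u||_{H^1(0,π)}^2 = -64 + 32*π

u'(x) = -4*cos(x).
Expand u² and (u')² and integrate term by term on (0, π), using: for integers n ≥ 1, ∫_0^π sin²(nx) dx = ∫_0^π cos²(nx) dx = π/2; for n ≠ n', ∫_0^π sin(nx)sin(n'x) dx = ∫_0^π cos(nx)cos(n'x) dx = 0; and by product-to-sum, ∫_0^π sin(nx)cos(n'x) dx = ½∫_0^π [sin((n+n')x) + sin((n−n')x)] dx, which is 0 when n+n' is even and 2n/(n²−n'²) when n+n' is odd (it need not vanish on (0, π)). For the constant mode: ∫_0^π 1 dx = π, ∫_0^π cos(nx) dx = 0, ∫_0^π sin(nx) dx = (1−(−1)^n)/n.
  u² squared terms: (4)²·∫1 dx = 16·π = 16*π;  (-4)²·∫sin(x)² dx = 16·π/2 = 8*π.
  u² cross terms: 2·(4)·(-4)·∫1·sin(x) dx = -32·(2) = -64.
  So ∫_0^π u² dx = 16*π + 8*π − 64 = -64 + 24*π.
  (u')² squared terms: (-4)²·∫cos(x)² dx = 16·π/2 = 8*π.
  So ∫_0^π (u')² dx = 8*π.
||u||_{H^1}^2 = (-64 + 24*π) + (8*π) = -64 + 32*π.


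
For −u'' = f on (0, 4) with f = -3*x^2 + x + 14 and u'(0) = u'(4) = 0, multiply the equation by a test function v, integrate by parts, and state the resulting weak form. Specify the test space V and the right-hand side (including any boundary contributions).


V = H^1(0, 4) (no boundary constraint on v; u is determined up to an additive constant); weak form: ∫_0^4 u'v' dx = ∫_0^4 (-3*x^2 + x + 14) v dx for all v ∈ V.

Multiply both sides by a test function v and integrate from 0 to 4:
  ∫_0^4 −u''(x) v(x) dx = ∫_0^4 f(x) v(x) dx.
Integrate the LHS by parts once:
  ∫_0^4 −u'' v dx = −[u'(x) v(x)]_0^4 + ∫_0^4 u'(x) v'(x) dx.
Thus ∫_0^4 u'(x) v'(x) dx = ∫_0^4 f(x) v(x) dx + [u'(x) v(x)]_0^4.
Choose V so that boundary terms are either known or forced to vanish.
u has homogeneous Neumann: u'(0) = u'(4) = 0. So [u' v]_0^4 = 0·v(4) − 0·v(0) = 0 for any v; take V = H^1(0, 4).
Weak formulation: find u (satisfying any essential BC) such that ∫_0^4 u'(x) v'(x) dx = ∫_0^4 f v dx for all v ∈ V (homogeneous Neumann, so boundary terms vanish).
Substituting f(x) = -3*x^2 + x + 14, the right-hand side is ∫_0^4 (-3*x^2 + x + 14) v dx.
Compatibility check (pure Neumann): taking v ≡ 1 ∈ V gives 0 = ∫_0^4 f dx + (0) − (0), i.e. ∫_0^4 f dx must equal u'(0) − u'(4) = 0. Indeed ∫_0^4 (-3*x^2 + x + 14) dx = 0, so the data are compatible. The solution is then unique only up to an additive constant (fix it e.g. by requiring ∫_0^4 u dx = 0).


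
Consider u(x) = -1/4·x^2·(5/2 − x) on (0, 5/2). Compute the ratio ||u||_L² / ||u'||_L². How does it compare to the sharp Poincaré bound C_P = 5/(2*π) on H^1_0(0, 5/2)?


||u||_L² / ||u'||_L² = 5*sqrt(14)/28 < C_P = 5/(2*π).

u(x) = -1/4·x^2·(5/2 − x), so u'(x) = x*(3*x - 5)/4.
u(x) = -1/4·x^2·(5/2 − x) vanishes at x = 0 and x = 5/2, so u ∈ H^1_0(0, 5/2). Differentiate via the product rule and integrate the resulting polynomials term by term.
  ∫_0^5/2 u² dx = ∫_0^5/2 (x^6/16 - 5*x^5/16 + 25*x^4/64) dx. Term by term:
    ∫_0^5/2 x^6/16 dx = 78125/14336;  ∫_0^5/2 -5*x^5/16 dx = -78125/6144;  ∫_0^5/2 25*x^4/64 dx = 15625/2048.
  Sum: 78125/14336 − 78125/6144 + 15625/2048 = 15625/43008.
  ∫_0^5/2 (u')² dx = ∫_0^5/2 (9*x^4/16 - 15*x^3/8 + 25*x^2/16) dx. Term by term:
    ∫_0^5/2 9*x^4/16 dx = 5625/512;  ∫_0^5/2 -15*x^3/8 dx = -9375/512;  ∫_0^5/2 25*x^2/16 dx = 3125/384.
  Sum: 5625/512 − 9375/512 + 3125/384 = 625/768.
∫_0^5/2 u² dx = 15625/43008, so ||u||_L² = 125*sqrt(42)/1344.
∫_0^5/2 (u')² dx = 625/768, so ||u'||_L² = 25*sqrt(3)/48.
Ratio ||u||_L² / ||u'||_L² = 5*sqrt(14)/28.
Sharp Poincaré constant on H^1_0(0, 5/2) is C_P = L/π = 5/(2*π), achieved by sin(2*π/5·x).
A polynomial bump cannot attain the sharp Poincaré constant (only the first sine eigenfunction does), so the ratio is strictly less than C_P, consistent with ||u||_L² ≤ C_P ||u'||_L².


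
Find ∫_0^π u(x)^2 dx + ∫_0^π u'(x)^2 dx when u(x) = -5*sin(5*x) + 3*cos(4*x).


||u||_{H^1(0,π)}^2 = -1700/3 + 803*π/2

u'(x) = -12*sin(4*x) - 25*cos(5*x).
Expand u² and (u')² and integrate term by term on (0, π), using: for integers n ≥ 1, ∫_0^π sin²(nx) dx = ∫_0^π cos²(nx) dx = π/2; for n ≠ n', ∫_0^π sin(nx)sin(n'x) dx = ∫_0^π cos(nx)cos(n'x) dx = 0; and by product-to-sum, ∫_0^π sin(nx)cos(n'x) dx = ½∫_0^π [sin((n+n')x) + sin((n−n')x)] dx, which is 0 when n+n' is even and 2n/(n²−n'²) when n+n' is odd (it need not vanish on (0, π)).
  u² squared terms: (-5)²·∫sin(5x)² dx = 25·π/2 = 25*π/2;  (3)²·∫cos(4x)² dx = 9·π/2 = 9*π/2.
  u² cross terms: 2·(-5)·(3)·∫sin(5x)·cos(4x) dx = -30·(10/9) = -100/3.
  So ∫_0^π u² dx = 25*π/2 + 9*π/2 − 100/3 = -100/3 + 17*π.
  (u')² squared terms: (-25)²·∫cos(5x)² dx = 625·π/2 = 625*π/2;  (-12)²·∫sin(4x)² dx = 144·π/2 = 72*π.
  (u')² cross terms: 2·(-25)·(-12)·∫cos(5x)·sin(4x) dx = 600·(-8/9) = -1600/3.
  So ∫_0^π (u')² dx = 625*π/2 + 72*π − 1600/3 = -1600/3 + 769*π/2.
||u||_{H^1}^2 = (-100/3 + 17*π) + (-1600/3 + 769*π/2) = -1700/3 + 803*π/2.


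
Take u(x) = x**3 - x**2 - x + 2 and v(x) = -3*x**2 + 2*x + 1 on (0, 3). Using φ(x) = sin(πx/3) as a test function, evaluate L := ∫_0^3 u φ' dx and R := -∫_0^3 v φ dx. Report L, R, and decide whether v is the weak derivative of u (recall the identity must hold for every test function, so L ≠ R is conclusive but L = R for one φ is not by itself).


LHS = -57/π + 324/π^3, RHS = -324/π^3 + 57/π. No, v is not the weak derivative of u.

u(x) = x**3 - x**2 - x + 2, classical derivative u'(x) = 3*x**2 - 2*x - 1.
φ(x) = sin(πx/3), so φ'(x) = π*cos(π*x/3)/3.
Note φ(0) = φ(3) = 0, so the boundary term u·φ vanishes.
LHS = ∫_0^3 u(x) φ'(x) dx = ∫_0^3 (π*x^3*cos(π*x/3)/3 - π*x^2*cos(π*x/3)/3 - π*x*cos(π*x/3)/3 + 2*π*cos(π*x/3)/3) dx. Term by term:
  ∫_0^3 2*π*cos(π*x/3)/3 dx = 0;  ∫_0^3 -π*x*cos(π*x/3)/3 dx = 6/π;  ∫_0^3 -π*x^2*cos(π*x/3)/3 dx = 18/π;
  ∫_0^3 π*x^3*cos(π*x/3)/3 dx = -81/π + 324/π^3.
Sum: 0 + 6/π + 18/π + -81/π + 324/π^3 = -57/π + 324/π^3.
So LHS = -57/π + 324/π^3.
∫_0^3 v(x) φ(x) dx = ∫_0^3 (-3*x^2*sin(π*x/3) + 2*x*sin(π*x/3) + sin(π*x/3)) dx. Term by term:
  ∫_0^3 -3*x^2*sin(π*x/3) dx = -81/π + 324/π^3;  ∫_0^3 2*x*sin(π*x/3) dx = 18/π;  ∫_0^3 sin(π*x/3) dx = 6/π.
Sum: -81/π + 324/π^3 + 18/π + 6/π = -57/π + 324/π^3.
So RHS = -∫_0^3 v(x) φ(x) dx = -324/π^3 + 57/π.
LHS − RHS = -114/π + 648/π^3 ≠ 0, so the identity fails.
(For a valid weak derivative the identity must hold for EVERY test function, in particular this one. The failure shows v is NOT the weak derivative of u.)
Correct weak derivative would be u'(x) = 3*x**2 - 2*x - 1.


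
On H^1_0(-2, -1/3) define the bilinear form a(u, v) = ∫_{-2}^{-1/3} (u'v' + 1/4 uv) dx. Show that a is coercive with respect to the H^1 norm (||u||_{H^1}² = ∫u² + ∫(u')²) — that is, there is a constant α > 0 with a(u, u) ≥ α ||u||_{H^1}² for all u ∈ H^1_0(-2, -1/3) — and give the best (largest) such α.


α = (25 + 36*π^2)/(4*(25 + 9*π^2))

Coercivity of a(·,·) on H^1_0(-2, -1/3) means a(u, u) ≥ α ||u||_{H^1}² for every u ∈ H^1_0.
The interval has length L = 5/3, and Poincaré/coercivity depend only on L. Here a(u, u) = ∫(u')² + (1/4)·∫u².
Here 0 < c = 1/4 < 1. The condition a(u,u) ≥ α||u||_{H^1}² reads (1−α)∫(u')² ≥ (α−c)∫u². Any admissible α is ≤ 1 (rapidly oscillating u have ∫u²/∫(u')² → 0), and α = 1 would force 0 ≥ (1−c)∫u², impossible since c < 1; so 1−α > 0. By the sharp Poincaré inequality on H^1_0 of an interval of length L, ∫(u')² ≥ (π/L)²∫u² with equality for the first sine mode sin(π(x−x₀)/L) (x₀ the left endpoint), so the inequality holds for all u iff (1−α)(π/L)² ≥ α − c, i.e. α ≤ ((π/L)² + c)/((π/L)² + 1) = (1 + c(L/π)²)/(1 + (L/π)²). With (π/L)² = 9*π^2/25 and c = 1/4, the largest admissible constant is α = ((π/L)² + c)/((π/L)² + 1).
Simplifying, α = (25 + 36*π^2)/(4*(25 + 9*π^2)).


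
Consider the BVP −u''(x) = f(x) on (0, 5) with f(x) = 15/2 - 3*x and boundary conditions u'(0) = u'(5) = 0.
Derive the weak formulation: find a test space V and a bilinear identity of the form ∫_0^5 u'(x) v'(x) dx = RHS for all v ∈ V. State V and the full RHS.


V = H^1(0, 5) (no boundary constraint on v; u is determined up to an additive constant); weak form: ∫_0^5 u'v' dx = ∫_0^5 (15/2 - 3*x) v dx for all v ∈ V.

Multiply both sides by a test function v and integrate from 0 to 5:
  ∫_0^5 −u''(x) v(x) dx = ∫_0^5 f(x) v(x) dx.
Integrate the LHS by parts once:
  ∫_0^5 −u'' v dx = −[u'(x) v(x)]_0^5 + ∫_0^5 u'(x) v'(x) dx.
Thus ∫_0^5 u'(x) v'(x) dx = ∫_0^5 f(x) v(x) dx + [u'(x) v(x)]_0^5.
Choose V so that boundary terms are either known or forced to vanish.
u has homogeneous Neumann: u'(0) = u'(5) = 0. So [u' v]_0^5 = 0·v(5) − 0·v(0) = 0 for any v; take V = H^1(0, 5).
Weak formulation: find u (satisfying any essential BC) such that ∫_0^5 u'(x) v'(x) dx = ∫_0^5 f v dx for all v ∈ V (homogeneous Neumann, so boundary terms vanish).
Substituting f(x) = 15/2 - 3*x, the right-hand side is ∫_0^5 (15/2 - 3*x) v dx.
Compatibility check (pure Neumann): taking v ≡ 1 ∈ V gives 0 = ∫_0^5 f dx + (0) − (0), i.e. ∫_0^5 f dx must equal u'(0) − u'(5) = 0. Indeed ∫_0^5 (15/2 - 3*x) dx = 0, so the data are compatible. The solution is then unique only up to an additive constant (fix it e.g. by requiring ∫_0^5 u dx = 0).


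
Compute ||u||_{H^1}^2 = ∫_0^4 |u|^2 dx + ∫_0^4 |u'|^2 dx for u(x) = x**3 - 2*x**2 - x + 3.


||u||_{H^1}^2 = 35048/35

The H^1 norm (squared) on an interval (0, L) is
  ||u||_{H^1}^2 = ∫_0^L u(x)^2 dx + ∫_0^L u'(x)^2 dx.
Compute u'(x) = 3*x**2 - 4*x - 1.
Then u(x)^2 = x**6 - 4*x**5 + 2*x**4 + 10*x**3 - 11*x**2 - 6*x + 9 and u'(x)^2 = 9*x**4 - 24*x**3 + 10*x**2 + 8*x + 1.
Integrate each monomial from 0 to 4 using ∫_0^4 c·x^n dx = c·4^(n+1)/(n+1):
  ∫_0^4 u(x)^2 dx = ∫_0^4 (x^6 - 4*x^5 + 2*x^4 + 10*x^3 - 11*x^2 - 6*x + 9) dx. Term by term:
    ∫_0^4 x^6 dx = 16384/7;  ∫_0^4 -4*x^5 dx = -8192/3;  ∫_0^4 2*x^4 dx = 2048/5;
    ∫_0^4 10*x^3 dx = 640;  ∫_0^4 -11*x^2 dx = -704/3;  ∫_0^4 -6*x dx = -48;
    ∫_0^4 9 dx = 36.
  Sum: 16384/7 − 8192/3 + 2048/5 + 640 − 704/3 − 48 + 36 = 43348/105.
  ∫_0^4 u'(x)^2 dx = ∫_0^4 (9*x^4 - 24*x^3 + 10*x^2 + 8*x + 1) dx. Term by term:
    ∫_0^4 9*x^4 dx = 9216/5;  ∫_0^4 -24*x^3 dx = -1536;  ∫_0^4 10*x^2 dx = 640/3;
    ∫_0^4 8*x dx = 64;  ∫_0^4 1 dx = 4.
  Sum: 9216/5 − 1536 + 640/3 + 64 + 4 = 8828/15.
Adding: ||u||_{H^1}^2 = 43348/105 + 8828/15 = 35048/35.


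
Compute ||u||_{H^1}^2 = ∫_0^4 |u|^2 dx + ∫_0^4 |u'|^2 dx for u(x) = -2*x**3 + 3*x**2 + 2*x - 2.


||u||_{H^1}^2 = 594848/105

The H^1 norm (squared) on an interval (0, L) is
  ||u||_{H^1}^2 = ∫_0^L u(x)^2 dx + ∫_0^L u'(x)^2 dx.
Compute u'(x) = -6*x**2 + 6*x + 2.
Then u(x)^2 = 4*x**6 - 12*x**5 + x**4 + 20*x**3 - 8*x**2 - 8*x + 4 and u'(x)^2 = 36*x**4 - 72*x**3 + 12*x**2 + 24*x + 4.
Integrate each monomial from 0 to 4 using ∫_0^4 c·x^n dx = c·4^(n+1)/(n+1):
  ∫_0^4 u(x)^2 dx = ∫_0^4 (4*x^6 - 12*x^5 + x^4 + 20*x^3 - 8*x^2 - 8*x + 4) dx. Term by term:
    ∫_0^4 4*x^6 dx = 65536/7;  ∫_0^4 -12*x^5 dx = -8192;  ∫_0^4 x^4 dx = 1024/5;
    ∫_0^4 20*x^3 dx = 1280;  ∫_0^4 -8*x^2 dx = -512/3;  ∫_0^4 -8*x dx = -64;
    ∫_0^4 4 dx = 16.
  Sum: 65536/7 − 8192 + 1024/5 + 1280 − 512/3 − 64 + 16 = 255824/105.
  ∫_0^4 u'(x)^2 dx = ∫_0^4 (36*x^4 - 72*x^3 + 12*x^2 + 24*x + 4) dx. Term by term:
    ∫_0^4 36*x^4 dx = 36864/5;  ∫_0^4 -72*x^3 dx = -4608;  ∫_0^4 12*x^2 dx = 256;
    ∫_0^4 24*x dx = 192;  ∫_0^4 4 dx = 16.
  Sum: 36864/5 − 4608 + 256 + 192 + 16 = 16144/5.
Adding: ||u||_{H^1}^2 = 255824/105 + 16144/5 = 594848/105.


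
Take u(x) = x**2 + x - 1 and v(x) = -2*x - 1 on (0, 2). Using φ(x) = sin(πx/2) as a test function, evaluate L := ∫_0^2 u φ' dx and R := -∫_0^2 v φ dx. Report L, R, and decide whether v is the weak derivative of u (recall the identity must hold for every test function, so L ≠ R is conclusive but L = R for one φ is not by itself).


LHS = -12/π, RHS = 12/π. No, v is not the weak derivative of u.

u(x) = x**2 + x - 1, classical derivative u'(x) = 2*x + 1.
φ(x) = sin(πx/2), so φ'(x) = π*cos(π*x/2)/2.
Note φ(0) = φ(2) = 0, so the boundary term u·φ vanishes.
LHS = ∫_0^2 u(x) φ'(x) dx = ∫_0^2 (π*x^2*cos(π*x/2)/2 + π*x*cos(π*x/2)/2 - π*cos(π*x/2)/2) dx. Term by term:
  ∫_0^2 -π*cos(π*x/2)/2 dx = 0;  ∫_0^2 π*x*cos(π*x/2)/2 dx = -4/π;  ∫_0^2 π*x^2*cos(π*x/2)/2 dx = -8/π.
Sum: 0 − 4/π − 8/π = -12/π.
So LHS = -12/π.
∫_0^2 v(x) φ(x) dx = ∫_0^2 (-2*x*sin(π*x/2) - sin(π*x/2)) dx. Term by term:
  ∫_0^2 -sin(π*x/2) dx = -4/π;  ∫_0^2 -2*x*sin(π*x/2) dx = -8/π.
Sum: -4/π − 8/π = -12/π.
So RHS = -∫_0^2 v(x) φ(x) dx = 12/π.
LHS − RHS = -24/π ≠ 0, so the identity fails.
(For a valid weak derivative the identity must hold for EVERY test function, in particular this one. The failure shows v is NOT the weak derivative of u.)
Correct weak derivative would be u'(x) = 2*x + 1.


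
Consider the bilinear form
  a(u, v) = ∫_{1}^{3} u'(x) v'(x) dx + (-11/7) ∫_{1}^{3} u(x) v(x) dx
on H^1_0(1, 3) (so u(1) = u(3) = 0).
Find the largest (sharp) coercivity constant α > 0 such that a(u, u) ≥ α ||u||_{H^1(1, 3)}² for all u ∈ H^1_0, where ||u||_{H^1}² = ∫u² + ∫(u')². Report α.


α = (-44/7 + π^2)/(4 + π^2)

Coercivity of a(·,·) on H^1_0(1, 3) means a(u, u) ≥ α ||u||_{H^1}² for every u ∈ H^1_0.
The interval has length L = 2, and Poincaré/coercivity depend only on L. Here a(u, u) = ∫(u')² + (-11/7)·∫u².
Here c = -11/7 < 0 with |c| < (π/L)² = π^2/4, so coercivity still holds. The condition a(u,u) ≥ α||u||_{H^1}² reads (1−α)∫(u')² ≥ (α−c)∫u². Any admissible α is ≤ 1 (rapidly oscillating u have ∫u²/∫(u')² → 0), and α = 1 would force 0 ≥ (1−c)∫u², impossible since c < 1; so 1−α > 0. By the sharp Poincaré inequality on H^1_0 of an interval of length L, ∫(u')² ≥ (π/L)²∫u² with equality for the first sine mode sin(π(x−x₀)/L) (x₀ the left endpoint), so the inequality holds for all u iff (1−α)(π/L)² ≥ α − c, i.e. α ≤ ((π/L)² + c)/((π/L)² + 1) = (1 + c(L/π)²)/(1 + (L/π)²). (Direct route, valid since c ≤ 0: Poincaré gives c∫u² ≥ c(L/π)²∫(u')², so a(u,u) ≥ (1 + c(L/π)²)∫(u')², while ||u||_{H^1}² ≤ (1 + (L/π)²)∫(u')²; dividing yields the same α.) With (π/L)² = π^2/4 and c = -11/7, the largest admissible constant is α = ((π/L)² + c)/((π/L)² + 1).
Simplifying, α = (-44/7 + π^2)/(4 + π^2).


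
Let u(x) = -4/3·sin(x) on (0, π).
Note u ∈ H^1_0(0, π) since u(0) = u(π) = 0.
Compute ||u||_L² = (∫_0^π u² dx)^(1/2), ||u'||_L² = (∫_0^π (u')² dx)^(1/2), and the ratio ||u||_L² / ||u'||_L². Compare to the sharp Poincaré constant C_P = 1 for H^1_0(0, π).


||u||_L² / ||u'||_L² = 1 = C_P.

u(x) = -4/3·sin(x), so u'(x) = -4*cos(x)/3.
Writing u(x) = A·sin(kπx/L) with A = -4/3 and k = 1, use ∫_0^L sin²(kπx/L) dx = L/2 and ∫_0^L cos²(kπx/L) dx = L/2.
u² = 16/9·sin²(x) and (u')² = 16/9·cos²(x), and each of sin², cos² integrates to L/2 = π/2 over (0, π).
∫_0^π u² dx = 8*π/9, so ||u||_L² = 2*sqrt(2)*sqrt(π)/3.
∫_0^π (u')² dx = 8*π/9, so ||u'||_L² = 2*sqrt(2)*sqrt(π)/3.
Ratio ||u||_L² / ||u'||_L² = 1.
Sharp Poincaré constant on H^1_0(0, π) is C_P = L/π = 1, achieved by sin(x).
This is the k = 1 eigenfunction (up to amplitude), so the ratio equals the sharp Poincaré constant exactly.


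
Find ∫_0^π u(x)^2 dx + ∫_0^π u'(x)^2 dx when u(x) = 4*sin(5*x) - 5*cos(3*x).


||u||_{H^1(0,π)}^2 = 333*π

u'(x) = 15*sin(3*x) + 20*cos(5*x).
Expand u² and (u')² and integrate term by term on (0, π), using: for integers n ≥ 1, ∫_0^π sin²(nx) dx = ∫_0^π cos²(nx) dx = π/2; for n ≠ n', ∫_0^π sin(nx)sin(n'x) dx = ∫_0^π cos(nx)cos(n'x) dx = 0; and by product-to-sum, ∫_0^π sin(nx)cos(n'x) dx = ½∫_0^π [sin((n+n')x) + sin((n−n')x)] dx, which is 0 when n+n' is even and 2n/(n²−n'²) when n+n' is odd (it need not vanish on (0, π)).
  u² squared terms: (-5)²·∫cos(3x)² dx = 25·π/2 = 25*π/2;  (4)²·∫sin(5x)² dx = 16·π/2 = 8*π.
  u² cross terms: 2·(-5)·(4)·∫cos(3x)·sin(5x) dx = -40·(0) = 0.
  So ∫_0^π u² dx = 25*π/2 + 8*π + 0 = 41*π/2.
  (u')² squared terms: (15)²·∫sin(3x)² dx = 225·π/2 = 225*π/2;  (20)²·∫cos(5x)² dx = 400·π/2 = 200*π.
  (u')² cross terms: 2·(15)·(20)·∫sin(3x)·cos(5x) dx = 600·(0) = 0.
  So ∫_0^π (u')² dx = 225*π/2 + 200*π + 0 = 625*π/2.
||u||_{H^1}^2 = (41*π/2) + (625*π/2) = 333*π.


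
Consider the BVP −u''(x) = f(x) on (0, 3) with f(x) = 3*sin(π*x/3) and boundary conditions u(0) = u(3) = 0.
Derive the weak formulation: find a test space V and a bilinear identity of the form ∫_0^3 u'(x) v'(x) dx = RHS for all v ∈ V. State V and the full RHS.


V = H^1_0(0, 3) (so v(0) = v(3) = 0); weak form: ∫_0^3 u'v' dx = ∫_0^3 (3*sin(π*x/3)) v dx for all v ∈ V.

Multiply both sides by a test function v and integrate from 0 to 3:
  ∫_0^3 −u''(x) v(x) dx = ∫_0^3 f(x) v(x) dx.
Integrate the LHS by parts once:
  ∫_0^3 −u'' v dx = −[u'(x) v(x)]_0^3 + ∫_0^3 u'(x) v'(x) dx.
Thus ∫_0^3 u'(x) v'(x) dx = ∫_0^3 f(x) v(x) dx + [u'(x) v(x)]_0^3.
Choose V so that boundary terms are either known or forced to vanish.
u is Dirichlet: u(0) = u(3) = 0. Let V = H^1_0(0, 3); then v(0) = v(3) = 0, and [u' v]_0^3 = 0.
Weak formulation: find u (satisfying any essential BC) such that ∫_0^3 u'(x) v'(x) dx = ∫_0^3 f v dx for all v ∈ V.
Substituting f(x) = 3*sin(π*x/3), the right-hand side is ∫_0^3 (3*sin(π*x/3)) v dx.


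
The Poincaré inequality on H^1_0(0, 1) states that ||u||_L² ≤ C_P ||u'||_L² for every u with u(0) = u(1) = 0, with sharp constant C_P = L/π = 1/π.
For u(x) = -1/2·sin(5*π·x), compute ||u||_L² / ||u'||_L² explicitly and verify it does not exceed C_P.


||u||_L² / ||u'||_L² = 1/(5*π) < C_P = 1/π.

u(x) = -1/2·sin(5*π·x), so u'(x) = -5*π*cos(5*π*x)/2.
Writing u(x) = A·sin(kπx/L) with A = -1/2 and k = 5, use ∫_0^L sin²(kπx/L) dx = L/2 and ∫_0^L cos²(kπx/L) dx = L/2.
u² = 1/4·sin²(5*π·x) and (u')² = 25*π^2/4·cos²(5*π·x), and each of sin², cos² integrates to L/2 = 1/2 over (0, 1).
∫_0^1 u² dx = 1/8, so ||u||_L² = sqrt(2)/4.
∫_0^1 (u')² dx = 25*π^2/8, so ||u'||_L² = 5*sqrt(2)*π/4.
Ratio ||u||_L² / ||u'||_L² = 1/(5*π).
Sharp Poincaré constant on H^1_0(0, 1) is C_P = L/π = 1/π, achieved by sin(π·x).
This is the k = 5 harmonic; the ratio L/(kπ) is strictly less than C_P = L/π, consistent with the sharp inequality ||u||_L² ≤ C_P ||u'||_L².


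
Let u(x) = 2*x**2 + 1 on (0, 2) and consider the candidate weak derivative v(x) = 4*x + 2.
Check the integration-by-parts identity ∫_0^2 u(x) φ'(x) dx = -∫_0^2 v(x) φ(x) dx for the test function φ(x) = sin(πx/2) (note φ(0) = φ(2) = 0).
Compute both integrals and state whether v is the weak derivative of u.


LHS = -16/π, RHS = -24/π. No, v is not the weak derivative of u.

u(x) = 2*x**2 + 1, classical derivative u'(x) = 4*x.
φ(x) = sin(πx/2), so φ'(x) = π*cos(π*x/2)/2.
Note φ(0) = φ(2) = 0, so the boundary term u·φ vanishes.
LHS = ∫_0^2 u(x) φ'(x) dx = ∫_0^2 (π*x^2*cos(π*x/2) + π*cos(π*x/2)/2) dx. Term by term:
  ∫_0^2 π*cos(π*x/2)/2 dx = 0;  ∫_0^2 π*x^2*cos(π*x/2) dx = -16/π.
Sum: 0 − 16/π = -16/π.
So LHS = -16/π.
∫_0^2 v(x) φ(x) dx = ∫_0^2 (4*x*sin(π*x/2) + 2*sin(π*x/2)) dx. Term by term:
  ∫_0^2 2*sin(π*x/2) dx = 8/π;  ∫_0^2 4*x*sin(π*x/2) dx = 16/π.
Sum: 8/π + 16/π = 24/π.
So RHS = -∫_0^2 v(x) φ(x) dx = -24/π.
LHS − RHS = 8/π ≠ 0, so the identity fails.
(For a valid weak derivative the identity must hold for EVERY test function, in particular this one. The failure shows v is NOT the weak derivative of u.)
Correct weak derivative would be u'(x) = 4*x.


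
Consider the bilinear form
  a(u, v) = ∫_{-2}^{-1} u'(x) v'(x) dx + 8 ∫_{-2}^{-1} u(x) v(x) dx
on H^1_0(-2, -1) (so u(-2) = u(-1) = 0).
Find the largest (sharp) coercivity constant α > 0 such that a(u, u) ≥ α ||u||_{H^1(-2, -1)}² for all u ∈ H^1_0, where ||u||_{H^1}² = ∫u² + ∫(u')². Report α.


α = 1

Coercivity of a(·,·) on H^1_0(-2, -1) means a(u, u) ≥ α ||u||_{H^1}² for every u ∈ H^1_0.
The interval has length L = 1, and Poincaré/coercivity depend only on L. Here a(u, u) = ∫(u')² + (8)·∫u².
Here c = 8 ≥ 1, so a(u,u) = ∫(u')² + c∫u² ≥ ∫(u')² + ∫u² = ||u||_{H^1}², i.e. α = 1 works. No larger α is possible: a(u,u) ≥ α||u||_{H^1}² means (1−α)∫(u')² ≥ (α−c)∫u², and for the modes u_n = sin(nπ(x−x₀)/L) (x₀ the left endpoint) one has ∫u_n²/∫(u_n')² = (L/(nπ))² → 0, so a(u_n,u_n)/||u_n||_{H^1}² → 1. Hence the optimal constant is α = 1.
Therefore α = 1.


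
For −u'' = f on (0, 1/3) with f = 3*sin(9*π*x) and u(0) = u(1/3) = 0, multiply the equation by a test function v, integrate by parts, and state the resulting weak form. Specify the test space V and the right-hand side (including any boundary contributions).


V = H^1_0(0, 1/3) (so v(0) = v(1/3) = 0); weak form: ∫_0^1/3 u'v' dx = ∫_0^1/3 (3*sin(9*π*x)) v dx for all v ∈ V.

Multiply both sides by a test function v and integrate from 0 to 1/3:
  ∫_0^1/3 −u''(x) v(x) dx = ∫_0^1/3 f(x) v(x) dx.
Integrate the LHS by parts once:
  ∫_0^1/3 −u'' v dx = −[u'(x) v(x)]_0^1/3 + ∫_0^1/3 u'(x) v'(x) dx.
Thus ∫_0^1/3 u'(x) v'(x) dx = ∫_0^1/3 f(x) v(x) dx + [u'(x) v(x)]_0^1/3.
Choose V so that boundary terms are either known or forced to vanish.
u is Dirichlet: u(0) = u(1/3) = 0. Let V = H^1_0(0, 1/3); then v(0) = v(1/3) = 0, and [u' v]_0^1/3 = 0.
Weak formulation: find u (satisfying any essential BC) such that ∫_0^1/3 u'(x) v'(x) dx = ∫_0^1/3 f v dx for all v ∈ V.
Substituting f(x) = 3*sin(9*π*x), the right-hand side is ∫_0^1/3 (3*sin(9*π*x)) v dx.


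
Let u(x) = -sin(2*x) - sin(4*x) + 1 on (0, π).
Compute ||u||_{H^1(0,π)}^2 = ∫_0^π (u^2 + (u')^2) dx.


||u||_{H^1(0,π)}^2 = 12*π

u'(x) = -2*cos(2*x) - 4*cos(4*x).
Expand u² and (u')² and integrate term by term on (0, π), using: for integers n ≥ 1, ∫_0^π sin²(nx) dx = ∫_0^π cos²(nx) dx = π/2; for n ≠ n', ∫_0^π sin(nx)sin(n'x) dx = ∫_0^π cos(nx)cos(n'x) dx = 0; and by product-to-sum, ∫_0^π sin(nx)cos(n'x) dx = ½∫_0^π [sin((n+n')x) + sin((n−n')x)] dx, which is 0 when n+n' is even and 2n/(n²−n'²) when n+n' is odd (it need not vanish on (0, π)). For the constant mode: ∫_0^π 1 dx = π, ∫_0^π cos(nx) dx = 0, ∫_0^π sin(nx) dx = (1−(−1)^n)/n.
  u² squared terms: (1)²·∫1 dx = 1·π = π;  (-1)²·∫sin(2x)² dx = 1·π/2 = π/2;  (-1)²·∫sin(4x)² dx = 1·π/2 = π/2.
  u² cross terms: 2·(1)·(-1)·∫1·sin(2x) dx = -2·(0) = 0;  2·(1)·(-1)·∫1·sin(4x) dx = -2·(0) = 0;  2·(-1)·(-1)·∫sin(2x)·sin(4x) dx = 2·(0) = 0.
  So ∫_0^π u² dx = π + π/2 + π/2 + 0 + 0 + 0 = 2*π.
  (u')² squared terms: (-4)²·∫cos(4x)² dx = 16·π/2 = 8*π;  (-2)²·∫cos(2x)² dx = 4·π/2 = 2*π.
  (u')² cross terms: 2·(-4)·(-2)·∫cos(4x)·cos(2x) dx = 16·(0) = 0.
  So ∫_0^π (u')² dx = 8*π + 2*π + 0 = 10*π.
||u||_{H^1}^2 = (2*π) + (10*π) = 12*π.
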